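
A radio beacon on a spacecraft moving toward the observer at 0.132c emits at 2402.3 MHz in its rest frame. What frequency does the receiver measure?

Relativistic Doppler for frequency: f' = f₀ · √((1 + β)/(1 − β)).
f' = 2402.3 × √(1.1320/0.8680) = 2402.3 × 1.14199 ≈ 2743.4 MHz.

2743.4 MHz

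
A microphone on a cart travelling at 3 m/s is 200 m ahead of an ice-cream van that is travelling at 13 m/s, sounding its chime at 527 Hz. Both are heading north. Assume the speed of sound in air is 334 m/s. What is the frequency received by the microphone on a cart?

The microphone on a cart is ahead, so the ice-cream van is moving toward it while the microphone on a cart is moving away from the ice-cream van.
With source approaching and observer receding, f' = f · (v − v_o)/(v − v_s).
f' = 527 × (334 − 3)/(334 − 13) = 527 × 331/321 ≈ 543 Hz.

543 Hz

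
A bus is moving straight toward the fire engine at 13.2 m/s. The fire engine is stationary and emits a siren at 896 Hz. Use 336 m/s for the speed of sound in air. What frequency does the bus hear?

931 Hz

Moving observer, stationary source: f' = f · (v + v_o)/v.
f' = 896 × (336 + 13.2)/336 = 896 × 349.2/336 ≈ 931 Hz.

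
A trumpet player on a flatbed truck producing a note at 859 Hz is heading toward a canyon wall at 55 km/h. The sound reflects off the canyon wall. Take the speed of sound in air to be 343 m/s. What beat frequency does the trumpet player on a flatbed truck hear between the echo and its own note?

55 km/h = 15.28 m/s.
The canyon wall receives the sound from a moving source: f₁ = f₀ · v/(v − v_e) = 859 × 343/327.72 ≈ 899.0 Hz.
On the return leg the trumpet player on a flatbed truck is a moving observer: f₂ = f₁ · (v + v_e)/v = 899.0 × 358.28/343 ≈ 939.1 Hz.
Beat against the emitted tone: |f₂ − f₀| = 2v_e·f₀/(v − v_e) = 2 × 15.28 × 859/327.72 ≈ 80 Hz.

80 Hz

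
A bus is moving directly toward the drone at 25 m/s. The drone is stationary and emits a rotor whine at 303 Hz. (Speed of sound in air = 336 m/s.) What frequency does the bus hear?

326 Hz

Only the observer moves, toward the source, so f' = f · (v + v_o)/v.
f' = 303 × (336 + 25)/336 = 303 × 361/336 ≈ 326 Hz.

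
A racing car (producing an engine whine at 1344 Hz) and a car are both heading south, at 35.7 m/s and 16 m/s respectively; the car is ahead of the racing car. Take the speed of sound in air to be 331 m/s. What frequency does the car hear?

The car is ahead, so the racing car is moving toward it while the car is moving away from the racing car.
General Doppler shift: f' = f · (v − v_o)/(v − v_s).
f' = 1344 × (331 − 16)/(331 − 35.7) = 1344 × 315/295.3 ≈ 1434 Hz.

1434 Hz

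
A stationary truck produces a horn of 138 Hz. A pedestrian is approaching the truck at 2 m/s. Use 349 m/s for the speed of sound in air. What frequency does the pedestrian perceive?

139 Hz

Moving observer, stationary source: f' = f · (v + v_o)/v.
f' = 138 × (349 + 2)/349 = 138 × 351/349 ≈ 139 Hz.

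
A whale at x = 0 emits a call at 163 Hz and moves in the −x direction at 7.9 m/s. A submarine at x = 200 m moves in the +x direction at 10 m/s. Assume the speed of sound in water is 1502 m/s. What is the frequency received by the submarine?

The observer lies on the +x side, so the source is heading away from the observer and the observer is heading away from the source.
Both move, so f' = f · (v − v_o)/(v + v_s).
f' = 163 × (1502 − 10)/(1502 + 7.9) = 163 × 1492/1509.9 ≈ 161 Hz.

161 Hz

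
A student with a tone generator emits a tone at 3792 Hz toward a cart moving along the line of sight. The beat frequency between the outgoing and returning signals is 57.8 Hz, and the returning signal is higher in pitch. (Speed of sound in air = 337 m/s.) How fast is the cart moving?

Double Doppler shift off a moving reflector: f₂ = f₀ · (v + u)/(v − u) (u > 0 toward emitter).
Returning signal is higher, so f₂ = f₀ + Δf = 3792 + 57.8 = 3849.8 Hz.
Rearranging, u = v · (f₂ − f₀)/(f₂ + f₀) = 337 × 57.8/7641.8 ≈ 2.55 m/s.
So the cart is moving at 2.55 m/s toward the emitter.

2.55 m/s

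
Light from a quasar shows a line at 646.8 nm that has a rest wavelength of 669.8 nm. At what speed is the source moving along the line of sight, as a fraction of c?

λ'/λ₀ = 0.9657 < 1 (blueshift), so the source is approaching.
λ'/λ₀ = √((1 − β)/(1 + β)) for an approaching source ⇒ β = (1 − r²)/(1 + r²) with r = λ'/λ₀.
β = (1 − 0.9325)/(1 + 0.9325) ≈ 0.035.

0.035c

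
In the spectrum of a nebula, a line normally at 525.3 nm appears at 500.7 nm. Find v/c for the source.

0.048c

λ'/λ₀ = 0.9532 < 1 (blueshift), so the source is approaching.
λ'/λ₀ = √((1 − β)/(1 + β)) for an approaching source ⇒ β = (1 − r²)/(1 + r²) with r = λ'/λ₀.
β = (1 − 0.9085)/(1 + 0.9085) ≈ 0.048.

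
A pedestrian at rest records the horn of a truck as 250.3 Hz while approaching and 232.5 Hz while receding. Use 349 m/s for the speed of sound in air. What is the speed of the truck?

12.9 m/s

f₁/f₂ = (v + v_s)/(v − v_s), so v_s = v · (f₁ − f₂)/(f₁ + f₂).
v_s = 349 × (250.3 − 232.5)/(250.3 + 232.5) = 349 × 17.8/482.8 ≈ 12.9 m/s.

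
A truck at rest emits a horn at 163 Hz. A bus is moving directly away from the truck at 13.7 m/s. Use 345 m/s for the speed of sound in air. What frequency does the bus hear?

157 Hz

Moving observer, stationary source: f' = f · (v − v_o)/v.
f' = 163 × (345 − 13.7)/345 = 163 × 331.3/345 ≈ 157 Hz.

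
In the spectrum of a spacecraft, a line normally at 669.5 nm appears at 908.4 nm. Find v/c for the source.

λ'/λ₀ = 1.3568 > 1 (redshift), so the source is receding.
λ'/λ₀ = √((1 + β)/(1 − β)) for a receding source ⇒ β = (r² − 1)/(r² + 1) with r = λ'/λ₀.
β = (1.8410 − 1)/(1.8410 + 1) ≈ 0.296.

0.296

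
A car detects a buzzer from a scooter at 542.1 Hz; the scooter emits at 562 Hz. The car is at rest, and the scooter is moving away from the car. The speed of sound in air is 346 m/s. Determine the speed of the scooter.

f' = f · v/(v + v_s) ⇒ v_s = v · |1 − f/f'|.
v_s = 346 × |1 − 562/542.1| = 346 × 0.03671 ≈ 12.7 m/s.

12.7 m/s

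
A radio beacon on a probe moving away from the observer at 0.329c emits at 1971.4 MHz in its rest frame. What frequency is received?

1400.8 MHz

Relativistic Doppler for frequency: f' = f₀ · √((1 − β)/(1 + β)).
f' = 1971.4 × √(0.6710/1.3290) = 1971.4 × 0.71056 ≈ 1400.8 MHz.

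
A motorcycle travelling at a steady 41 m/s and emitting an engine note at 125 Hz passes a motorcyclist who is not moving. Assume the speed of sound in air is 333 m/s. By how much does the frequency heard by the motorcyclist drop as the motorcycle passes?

Approaching: f₁ = f · v/(v − v_s) = 125 × 333/292 ≈ 142.6 Hz.
Receding: f₂ = f · v/(v + v_s) = 125 × 333/374 ≈ 111.3 Hz.
Drop: f₁ − f₂ = 2f·v·v_s/(v² − v_s²) = 2 × 125 × 333 × 41/(333² − 41²) ≈ 31.3 Hz.

31.3 Hz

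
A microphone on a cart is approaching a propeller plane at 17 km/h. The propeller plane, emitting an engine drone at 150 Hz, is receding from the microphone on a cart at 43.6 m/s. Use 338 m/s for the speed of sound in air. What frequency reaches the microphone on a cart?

135 Hz

17 km/h = 4.722 m/s.
General Doppler shift: f' = f · (v + v_o)/(v + v_s).
f' = 150 × (338 + 4.722)/(338 + 43.6) = 150 × 342.72/381.6 ≈ 135 Hz.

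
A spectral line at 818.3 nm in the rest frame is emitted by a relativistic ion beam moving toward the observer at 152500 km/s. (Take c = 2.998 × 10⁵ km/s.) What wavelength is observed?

467.0 nm

β = v/c = 152500/299800 = 0.5087.
Relativistic Doppler for wavelength: λ' = λ₀ · √((1 − β)/(1 + β)).
λ' = 818.3 × √(0.4913/1.5087) = 818.3 × 0.57067 ≈ 467.0 nm.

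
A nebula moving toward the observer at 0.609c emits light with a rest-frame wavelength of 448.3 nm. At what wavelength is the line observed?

221.0 nm

Relativistic Doppler for wavelength: λ' = λ₀ · √((1 − β)/(1 + β)).
λ' = 448.3 × √(0.3910/1.6090) = 448.3 × 0.49296 ≈ 221.0 nm.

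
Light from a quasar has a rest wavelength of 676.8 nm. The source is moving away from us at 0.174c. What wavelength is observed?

806.9 nm

Relativistic Doppler for wavelength: λ' = λ₀ · √((1 + β)/(1 − β)).
λ' = 676.8 × √(1.1740/0.8260) = 676.8 × 1.19219 ≈ 806.9 nm.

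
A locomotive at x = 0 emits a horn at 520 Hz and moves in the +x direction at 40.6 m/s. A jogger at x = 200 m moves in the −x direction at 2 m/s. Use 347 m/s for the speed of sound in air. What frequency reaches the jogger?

592 Hz

The observer lies on the +x side, so the source is heading toward the observer and the observer is heading toward the source.
With source approaching and observer approaching, f' = f · (v + v_o)/(v − v_s).
f' = 520 × (347 + 2)/(347 − 40.6) = 520 × 349/306.4 ≈ 592 Hz.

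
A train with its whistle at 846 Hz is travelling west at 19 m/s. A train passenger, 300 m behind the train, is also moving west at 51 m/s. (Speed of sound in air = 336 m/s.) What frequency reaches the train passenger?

The train passenger is behind, so the train is moving away from it while the train passenger is moving toward the train.
Both move, so f' = f · (v + v_o)/(v + v_s).
f' = 846 × (336 + 51)/(336 + 19) = 846 × 387/355 ≈ 922 Hz.

922 Hz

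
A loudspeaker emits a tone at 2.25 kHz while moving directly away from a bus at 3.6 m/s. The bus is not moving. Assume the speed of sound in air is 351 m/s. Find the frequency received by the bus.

2.23 kHz

With the source moving away from a stationary observer, f' = f · v/(v + v_s).
f' = 2.25 × 351/(351 + 3.6) = 2.25 × 351/354.6 ≈ 2.23 kHz.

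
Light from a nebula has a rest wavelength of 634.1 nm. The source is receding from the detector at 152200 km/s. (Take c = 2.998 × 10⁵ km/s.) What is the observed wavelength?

β = v/c = 152200/299800 = 0.5077.
Relativistic Doppler for wavelength: λ' = λ₀ · √((1 + β)/(1 − β)).
λ' = 634.1 × √(1.5077/0.4923) = 634.1 × 1.74995 ≈ 1109.6 nm.

1109.6 nm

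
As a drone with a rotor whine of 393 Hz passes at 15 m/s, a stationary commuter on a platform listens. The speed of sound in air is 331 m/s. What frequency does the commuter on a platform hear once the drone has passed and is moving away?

376 Hz

Receding: f₂ = f · v/(v + v_s) = 393 × 331/346 ≈ 376 Hz.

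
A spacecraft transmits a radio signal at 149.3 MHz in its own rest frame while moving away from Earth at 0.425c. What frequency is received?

Relativistic Doppler for frequency: f' = f₀ · √((1 − β)/(1 + β)).
f' = 149.3 × √(0.5750/1.4250) = 149.3 × 0.63522 ≈ 94.8 MHz.

94.8 MHz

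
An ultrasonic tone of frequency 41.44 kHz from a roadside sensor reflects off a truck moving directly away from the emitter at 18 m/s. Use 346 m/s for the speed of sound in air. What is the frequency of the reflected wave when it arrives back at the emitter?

37.3 kHz

The truck first receives the wave as a moving observer: f₁ = f₀ · (v − u)/v = 41.44 × (346 − 18)/346 ≈ 39.3 kHz.
The reflection then acts as a moving source: f₂ = f₁ · v/(v + u) ≈ 37.3 kHz.
Equivalently f₂ = f₀ · (v − u)/(v + u).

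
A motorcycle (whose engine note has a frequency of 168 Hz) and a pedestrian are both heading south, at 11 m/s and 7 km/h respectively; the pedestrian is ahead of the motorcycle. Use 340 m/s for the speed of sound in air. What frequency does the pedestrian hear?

173 Hz

7 km/h = 1.944 m/s.
The pedestrian is ahead, so the motorcycle is moving toward it while the pedestrian is moving away from the motorcycle.
With source approaching and observer receding, f' = f · (v − v_o)/(v − v_s).
f' = 168 × (340 − 1.944)/(340 − 11) = 168 × 338.06/329 ≈ 173 Hz.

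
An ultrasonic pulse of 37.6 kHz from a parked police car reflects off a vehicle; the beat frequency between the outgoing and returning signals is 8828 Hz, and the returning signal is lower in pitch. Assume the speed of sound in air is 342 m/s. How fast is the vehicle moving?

Double Doppler shift off a moving reflector: f₂ = f₀ · (v + u)/(v − u) (u > 0 toward emitter).
Returning signal is lower, so f₂ = f₀ − Δf = 37600 − 8828 = 28772 Hz.
Rearranging, u = v · (f₂ − f₀)/(f₂ + f₀) = 342 × -8828/66372 ≈ -45 m/s.
So the vehicle is moving at 45 m/s away from the emitter.

45 m/s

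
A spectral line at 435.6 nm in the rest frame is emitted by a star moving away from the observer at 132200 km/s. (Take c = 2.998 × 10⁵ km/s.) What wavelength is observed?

β = v/c = 132200/299800 = 0.4410.
Relativistic Doppler for wavelength: λ' = λ₀ · √((1 + β)/(1 − β)).
λ' = 435.6 × √(1.4410/0.5590) = 435.6 × 1.60548 ≈ 699.3 nm.

699.3 nm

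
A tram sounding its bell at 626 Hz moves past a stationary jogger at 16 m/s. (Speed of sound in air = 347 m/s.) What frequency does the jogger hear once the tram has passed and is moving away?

598 Hz

Receding: f₂ = f · v/(v + v_s) = 626 × 347/363 ≈ 598 Hz.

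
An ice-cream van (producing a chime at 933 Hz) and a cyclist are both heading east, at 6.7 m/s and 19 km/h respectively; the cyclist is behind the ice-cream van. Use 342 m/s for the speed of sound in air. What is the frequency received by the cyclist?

929 Hz

19 km/h = 5.278 m/s.
The cyclist is behind, so the ice-cream van is moving away from it while the cyclist is moving toward the ice-cream van.
With source receding and observer approaching, f' = f · (v + v_o)/(v + v_s).
f' = 933 × (342 + 5.278)/(342 + 6.7) = 933 × 347.28/348.7 ≈ 929 Hz.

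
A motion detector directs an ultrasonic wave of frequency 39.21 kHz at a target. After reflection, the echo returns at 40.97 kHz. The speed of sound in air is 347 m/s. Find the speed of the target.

Double Doppler shift off a moving reflector: f₂ = f₀ · (v + u)/(v − u) (u > 0 toward emitter).
Rearranging, u = v · (f₂ − f₀)/(f₂ + f₀) = 347 × 1.76/80.18 ≈ 7.6 m/s.
So the target is moving at 7.6 m/s toward the emitter.

7.6 m/s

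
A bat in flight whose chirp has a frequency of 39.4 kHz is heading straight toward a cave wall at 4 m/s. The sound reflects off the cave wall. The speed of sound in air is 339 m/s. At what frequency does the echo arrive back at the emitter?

40.3 kHz

The cave wall receives the sound from a moving source: f₁ = f₀ · v/(v − v_e) = 39.4 × 339/335 ≈ 39.9 kHz.
On the return leg the bat in flight is a moving observer: f₂ = f₁ · (v + v_e)/v = 39.9 × 343/339 ≈ 40.3 kHz.
Equivalently f₂ = f₀ · (v + v_e)/(v − v_e).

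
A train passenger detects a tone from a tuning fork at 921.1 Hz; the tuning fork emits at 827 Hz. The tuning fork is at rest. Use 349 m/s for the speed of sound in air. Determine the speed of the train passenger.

f' > f, so the train passenger is approaching.
f' = f · (v + v_o)/v ⇒ v_o = v · |f'/f − 1|.
v_o = 349 × |921.1/827 − 1| = 349 × 0.1138 ≈ 40 m/s.

40 m/s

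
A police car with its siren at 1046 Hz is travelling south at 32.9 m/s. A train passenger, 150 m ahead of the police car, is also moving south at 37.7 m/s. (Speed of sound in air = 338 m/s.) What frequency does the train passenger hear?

1030 Hz

The train passenger is ahead, so the police car is moving toward it while the train passenger is moving away from the police car.
General Doppler shift: f' = f · (v − v_o)/(v − v_s).
f' = 1046 × (338 − 37.7)/(338 − 32.9) = 1046 × 300.3/305.1 ≈ 1030 Hz.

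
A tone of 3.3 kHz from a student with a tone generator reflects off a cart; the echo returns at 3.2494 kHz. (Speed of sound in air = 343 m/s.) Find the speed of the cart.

2.65 m/s

Double Doppler shift off a moving reflector: f₂ = f₀ · (v + u)/(v − u) (u > 0 toward emitter).
Rearranging, u = v · (f₂ − f₀)/(f₂ + f₀) = 343 × -0.0506/6.5494 ≈ -2.65 m/s.
So the cart is moving at 2.65 m/s away from the emitter.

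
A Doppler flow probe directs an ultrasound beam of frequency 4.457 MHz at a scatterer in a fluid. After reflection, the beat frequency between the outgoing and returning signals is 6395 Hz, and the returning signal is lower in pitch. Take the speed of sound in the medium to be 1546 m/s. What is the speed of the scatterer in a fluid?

Double Doppler shift off a moving reflector: f₂ = f₀ · (v + u)/(v − u) (u > 0 toward emitter).
Returning signal is lower, so f₂ = f₀ − Δf = 4457000 − 6395 = 4450605 Hz.
Rearranging, u = v · (f₂ − f₀)/(f₂ + f₀) = 1546 × -6395/8907605 ≈ -1.11 m/s.
So the scatterer in a fluid is moving at 1.11 m/s away from the emitter.

1.11 m/s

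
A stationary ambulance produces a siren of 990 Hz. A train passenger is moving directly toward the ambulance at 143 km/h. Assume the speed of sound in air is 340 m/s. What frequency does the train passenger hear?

1106 Hz

143 km/h = 39.72 m/s.
Moving observer, stationary source: f' = f · (v + v_o)/v.
f' = 990 × (340 + 39.72)/340 = 990 × 379.72/340 ≈ 1106 Hz.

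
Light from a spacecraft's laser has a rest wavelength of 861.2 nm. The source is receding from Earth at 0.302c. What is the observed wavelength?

1176.2 nm

Relativistic Doppler for wavelength: λ' = λ₀ · √((1 + β)/(1 − β)).
λ' = 861.2 × √(1.3020/0.6980) = 861.2 × 1.36577 ≈ 1176.2 nm.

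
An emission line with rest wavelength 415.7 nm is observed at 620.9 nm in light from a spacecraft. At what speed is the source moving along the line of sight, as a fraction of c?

0.381

λ'/λ₀ = 1.4936 > 1 (redshift), so the source is receding.
λ'/λ₀ = √((1 + β)/(1 − β)) for a receding source ⇒ β = (r² − 1)/(r² + 1) with r = λ'/λ₀.
β = (2.2309 − 1)/(2.2309 + 1) ≈ 0.381.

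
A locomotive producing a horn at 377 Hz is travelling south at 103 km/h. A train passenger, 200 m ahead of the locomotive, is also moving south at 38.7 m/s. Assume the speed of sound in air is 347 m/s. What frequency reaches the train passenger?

103 km/h = 28.61 m/s.
The train passenger is ahead, so the locomotive is moving toward it while the train passenger is moving away from the locomotive.
With source approaching and observer receding, f' = f · (v − v_o)/(v − v_s).
f' = 377 × (347 − 38.7)/(347 − 28.61) = 377 × 308.3/318.39 ≈ 365 Hz.

365 Hz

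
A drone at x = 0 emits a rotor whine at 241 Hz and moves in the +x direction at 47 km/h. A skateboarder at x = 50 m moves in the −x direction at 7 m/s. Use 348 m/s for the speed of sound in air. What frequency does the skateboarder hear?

47 km/h = 13.06 m/s.
The observer lies on the +x side, so the source is heading toward the observer and the observer is heading toward the source.
Both move, so f' = f · (v + v_o)/(v − v_s).
f' = 241 × (348 + 7)/(348 − 13.06) = 241 × 355/334.94 ≈ 255 Hz.

255 Hz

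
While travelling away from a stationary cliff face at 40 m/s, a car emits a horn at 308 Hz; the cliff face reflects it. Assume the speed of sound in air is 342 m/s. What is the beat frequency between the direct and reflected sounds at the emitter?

65 Hz

The cliff face receives the sound from a moving source: f₁ = f₀ · v/(v + v_e) = 308 × 342/382 ≈ 275.7 Hz.
On the return leg the car is a moving observer: f₂ = f₁ · (v − v_e)/v = 275.7 × 302/342 ≈ 243.5 Hz.
Beat against the emitted tone: |f₂ − f₀| = 2v_e·f₀/(v + v_e) = 2 × 40 × 308/382 ≈ 65 Hz.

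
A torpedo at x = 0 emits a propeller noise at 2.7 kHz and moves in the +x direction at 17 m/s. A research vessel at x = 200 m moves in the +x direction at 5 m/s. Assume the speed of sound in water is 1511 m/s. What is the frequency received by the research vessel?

2.72 kHz

The observer lies on the +x side, so the source is heading toward the observer and the observer is heading away from the source.
General Doppler shift: f' = f · (v − v_o)/(v − v_s).
f' = 2.7 × (1511 − 5)/(1511 − 17) = 2.7 × 1506/1494 ≈ 2.72 kHz.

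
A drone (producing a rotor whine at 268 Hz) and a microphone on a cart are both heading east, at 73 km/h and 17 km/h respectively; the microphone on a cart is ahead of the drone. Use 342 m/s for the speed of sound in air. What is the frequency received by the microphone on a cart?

281 Hz

73 km/h = 20.28 m/s; 17 km/h = 4.722 m/s.
The microphone on a cart is ahead, so the drone is moving toward it while the microphone on a cart is moving away from the drone.
General Doppler shift: f' = f · (v − v_o)/(v − v_s).
f' = 268 × (342 − 4.722)/(342 − 20.28) = 268 × 337.28/321.72 ≈ 281 Hz.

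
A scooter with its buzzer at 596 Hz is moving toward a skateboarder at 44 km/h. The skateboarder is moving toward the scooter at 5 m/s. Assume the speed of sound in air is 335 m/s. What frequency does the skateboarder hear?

44 km/h = 12.22 m/s.
Both move, so f' = f · (v + v_o)/(v − v_s).
f' = 596 × (335 + 5)/(335 − 12.22) = 596 × 340/322.78 ≈ 628 Hz.

628 Hz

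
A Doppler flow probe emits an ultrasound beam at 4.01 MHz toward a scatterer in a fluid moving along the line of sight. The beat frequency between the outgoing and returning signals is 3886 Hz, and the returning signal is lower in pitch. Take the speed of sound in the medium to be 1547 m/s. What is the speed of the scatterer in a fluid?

0.75 m/s

Double Doppler shift off a moving reflector: f₂ = f₀ · (v + u)/(v − u) (u > 0 toward emitter).
Returning signal is lower, so f₂ = f₀ − Δf = 4010000 − 3886 = 4006114 Hz.
Rearranging, u = v · (f₂ − f₀)/(f₂ + f₀) = 1547 × -3886/8016114 ≈ -0.75 m/s.
So the scatterer in a fluid is moving at 0.75 m/s away from the emitter.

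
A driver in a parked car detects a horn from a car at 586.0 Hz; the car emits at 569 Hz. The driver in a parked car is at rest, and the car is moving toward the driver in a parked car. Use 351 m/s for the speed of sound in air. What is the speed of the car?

f' = f · v/(v − v_s) ⇒ v_s = v · |1 − f/f'|.
v_s = 351 × |1 − 569/586.0| = 351 × 0.02901 ≈ 10.2 m/s.

10.2 m/s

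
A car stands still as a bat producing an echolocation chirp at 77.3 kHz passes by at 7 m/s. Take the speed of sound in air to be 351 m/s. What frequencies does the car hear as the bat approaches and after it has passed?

78.9 kHz approaching; 75.8 kHz receding

Approaching: f₁ = f · v/(v − v_s) = 77.3 × 351/344 ≈ 78.9 kHz.
Receding: f₂ = f · v/(v + v_s) = 77.3 × 351/358 ≈ 75.8 kHz.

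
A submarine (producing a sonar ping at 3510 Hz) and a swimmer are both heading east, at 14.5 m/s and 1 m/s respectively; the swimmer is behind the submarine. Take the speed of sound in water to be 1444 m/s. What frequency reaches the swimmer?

3478 Hz

The swimmer is behind, so the submarine is moving away from it while the swimmer is moving toward the submarine.
General Doppler shift: f' = f · (v + v_o)/(v + v_s).
f' = 3510 × (1444 + 1)/(1444 + 14.5) = 3510 × 1445/1458.5 ≈ 3478 Hz.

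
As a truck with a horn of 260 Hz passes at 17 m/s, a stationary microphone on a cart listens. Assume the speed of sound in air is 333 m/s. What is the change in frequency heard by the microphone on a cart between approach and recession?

Approaching: f₁ = f · v/(v − v_s) = 260 × 333/316 ≈ 274.0 Hz.
Receding: f₂ = f · v/(v + v_s) = 260 × 333/350 ≈ 247.4 Hz.
Drop: f₁ − f₂ = 2f·v·v_s/(v² − v_s²) = 2 × 260 × 333 × 17/(333² − 17²) ≈ 26.6 Hz.

26.6 Hz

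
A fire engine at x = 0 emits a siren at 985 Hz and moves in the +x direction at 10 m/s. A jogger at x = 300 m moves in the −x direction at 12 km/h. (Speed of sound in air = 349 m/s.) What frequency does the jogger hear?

1024 Hz

12 km/h = 3.333 m/s.
The observer lies on the +x side, so the source is heading toward the observer and the observer is heading toward the source.
With source approaching and observer approaching, f' = f · (v + v_o)/(v − v_s).
f' = 985 × (349 + 3.333)/(349 − 10) = 985 × 352.33/339 ≈ 1024 Hz.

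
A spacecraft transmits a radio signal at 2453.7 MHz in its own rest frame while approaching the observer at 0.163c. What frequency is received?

2892.3 MHz

Relativistic Doppler for frequency: f' = f₀ · √((1 + β)/(1 − β)).
f' = 2453.7 × √(1.1630/0.8370) = 2453.7 × 1.17876 ≈ 2892.3 MHz.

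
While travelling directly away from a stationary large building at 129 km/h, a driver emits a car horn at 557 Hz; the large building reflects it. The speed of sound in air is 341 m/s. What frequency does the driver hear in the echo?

451 Hz

129 km/h = 35.83 m/s.
The large building receives the sound from a moving source: f₁ = f₀ · v/(v + v_e) = 557 × 341/376.83 ≈ 504 Hz.
On the return leg the driver is a moving observer: f₂ = f₁ · (v − v_e)/v = 504 × 305.17/341 ≈ 451 Hz.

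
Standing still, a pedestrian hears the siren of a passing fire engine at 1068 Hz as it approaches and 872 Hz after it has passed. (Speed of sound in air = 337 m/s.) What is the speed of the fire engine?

34 m/s

f₁/f₂ = (v + v_s)/(v − v_s), so v_s = v · (f₁ − f₂)/(f₁ + f₂).
v_s = 337 × (1068 − 872)/(1068 + 872) = 337 × 196/1940 ≈ 34 m/s.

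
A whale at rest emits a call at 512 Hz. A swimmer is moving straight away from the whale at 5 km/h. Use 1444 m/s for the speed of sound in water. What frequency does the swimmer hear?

512 Hz

5 km/h = 1.389 m/s.
Moving observer, stationary source: f' = f · (v − v_o)/v.
f' = 512 × (1444 − 1.389)/1444 = 512 × 1442.6/1444 ≈ 512 Hz.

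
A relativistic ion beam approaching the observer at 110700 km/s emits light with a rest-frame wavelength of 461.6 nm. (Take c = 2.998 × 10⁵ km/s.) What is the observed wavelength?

313.3 nm

β = v/c = 110700/299800 = 0.3692.
Relativistic Doppler for wavelength: λ' = λ₀ · √((1 − β)/(1 + β)).
λ' = 461.6 × √(0.6308/1.3692) = 461.6 × 0.67872 ≈ 313.3 nm.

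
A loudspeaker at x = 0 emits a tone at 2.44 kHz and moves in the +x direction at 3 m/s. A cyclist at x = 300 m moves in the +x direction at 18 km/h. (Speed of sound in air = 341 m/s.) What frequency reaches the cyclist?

2.43 kHz

18 km/h = 5 m/s.
The observer lies on the +x side, so the source is heading toward the observer and the observer is heading away from the source.
With source approaching and observer receding, f' = f · (v − v_o)/(v − v_s).
f' = 2.44 × (341 − 5)/(341 − 3) = 2.44 × 336/338 ≈ 2.43 kHz.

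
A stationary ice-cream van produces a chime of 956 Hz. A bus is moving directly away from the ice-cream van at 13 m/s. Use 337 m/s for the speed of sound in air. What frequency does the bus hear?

919 Hz

Moving observer, stationary source: f' = f · (v − v_o)/v.
f' = 956 × (337 − 13)/337 = 956 × 324/337 ≈ 919 Hz.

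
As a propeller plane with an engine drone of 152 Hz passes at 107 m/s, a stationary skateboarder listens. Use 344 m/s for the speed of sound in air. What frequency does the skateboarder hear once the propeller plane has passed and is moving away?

116 Hz

Receding: f₂ = f · v/(v + v_s) = 152 × 344/451 ≈ 116 Hz.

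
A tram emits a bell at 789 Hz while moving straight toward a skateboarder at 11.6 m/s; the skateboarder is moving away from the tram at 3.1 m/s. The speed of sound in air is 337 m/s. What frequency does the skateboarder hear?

810 Hz

Both move, so f' = f · (v − v_o)/(v − v_s).
f' = 789 × (337 − 3.1)/(337 − 11.6) = 789 × 333.9/325.4 ≈ 810 Hz.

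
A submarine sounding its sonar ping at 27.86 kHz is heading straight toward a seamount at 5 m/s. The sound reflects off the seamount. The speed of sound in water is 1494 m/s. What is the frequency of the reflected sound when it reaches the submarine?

The seamount receives the sound from a moving source: f₁ = f₀ · v/(v − v_e) = 27.86 × 1494/1489 ≈ 28.0 kHz.
On the return leg the submarine is a moving observer: f₂ = f₁ · (v + v_e)/v = 28.0 × 1499/1494 ≈ 28.0 kHz.
Equivalently f₂ = f₀ · (v + v_e)/(v − v_e).

28.0 kHz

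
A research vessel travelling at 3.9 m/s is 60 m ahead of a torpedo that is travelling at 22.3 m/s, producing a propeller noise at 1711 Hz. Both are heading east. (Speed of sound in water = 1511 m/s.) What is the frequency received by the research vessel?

The research vessel is ahead, so the torpedo is moving toward it while the research vessel is moving away from the torpedo.
General Doppler shift: f' = f · (v − v_o)/(v − v_s).
f' = 1711 × (1511 − 3.9)/(1511 − 22.3) = 1711 × 1507.1/1488.7 ≈ 1732 Hz.

1732 Hz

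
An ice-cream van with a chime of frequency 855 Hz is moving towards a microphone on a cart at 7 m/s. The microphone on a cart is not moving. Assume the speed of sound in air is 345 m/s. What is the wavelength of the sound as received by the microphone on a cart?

Only the source moves, toward the listener, so f' = f · v/(v − v_s).
f' = 855 × 345/(345 − 7) ≈ 873 Hz.
λ' = v/f' = 345/872.707 ≈ 39.5 cm.

39.5 cm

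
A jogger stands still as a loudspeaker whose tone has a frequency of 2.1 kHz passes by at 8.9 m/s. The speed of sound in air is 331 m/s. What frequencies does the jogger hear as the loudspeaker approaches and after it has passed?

Approaching: f₁ = f · v/(v − v_s) = 2.1 × 331/322.1 ≈ 2.16 kHz.
Receding: f₂ = f · v/(v + v_s) = 2.1 × 331/339.9 ≈ 2.05 kHz.

2.16 kHz approaching; 2.05 kHz receding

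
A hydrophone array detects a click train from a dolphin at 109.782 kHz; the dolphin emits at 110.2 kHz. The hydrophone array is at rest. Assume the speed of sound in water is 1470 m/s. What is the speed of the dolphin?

f' < f, so the dolphin is receding.
f' = f · v/(v + v_s) ⇒ v_s = v · |1 − f/f'|.
v_s = 1470 × |1 − 110.2/109.782| = 1470 × 0.003808 ≈ 5.6 m/s.

5.6 m/s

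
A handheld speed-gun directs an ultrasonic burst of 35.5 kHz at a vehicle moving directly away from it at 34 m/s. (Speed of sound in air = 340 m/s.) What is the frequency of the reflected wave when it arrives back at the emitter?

29.0 kHz

At the vehicle (a moving observer), f₁ = f₀ · (v − u)/v = 35.5 × 306/340 ≈ 31.9 kHz.
The reflection then acts as a moving source: f₂ = f₁ · v/(v + u) ≈ 29.0 kHz.
Equivalently f₂ = f₀ · (v − u)/(v + u).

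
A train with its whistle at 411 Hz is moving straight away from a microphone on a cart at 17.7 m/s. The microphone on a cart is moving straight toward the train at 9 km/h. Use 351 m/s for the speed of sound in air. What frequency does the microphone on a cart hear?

394 Hz

9 km/h = 2.5 m/s.
With source receding and observer approaching, f' = f · (v + v_o)/(v + v_s).
f' = 411 × (351 + 2.5)/(351 + 17.7) = 411 × 353.5/368.7 ≈ 394 Hz.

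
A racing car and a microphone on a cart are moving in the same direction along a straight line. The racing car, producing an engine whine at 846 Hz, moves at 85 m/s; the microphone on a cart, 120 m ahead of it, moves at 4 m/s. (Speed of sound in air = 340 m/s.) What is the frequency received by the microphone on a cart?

1115 Hz

The microphone on a cart is ahead, so the racing car is moving toward it while the microphone on a cart is moving away from the racing car.
General Doppler shift: f' = f · (v − v_o)/(v − v_s).
f' = 846 × (340 − 4)/(340 − 85) = 846 × 336/255 ≈ 1115 Hz.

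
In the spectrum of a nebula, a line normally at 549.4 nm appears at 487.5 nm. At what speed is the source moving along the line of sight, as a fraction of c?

0.119c

λ'/λ₀ = 0.8873 < 1 (blueshift), so the source is approaching.
λ'/λ₀ = √((1 − β)/(1 + β)) for an approaching source ⇒ β = (1 − r²)/(1 + r²) with r = λ'/λ₀.
β = (1 − 0.7874)/(1 + 0.7874) ≈ 0.119.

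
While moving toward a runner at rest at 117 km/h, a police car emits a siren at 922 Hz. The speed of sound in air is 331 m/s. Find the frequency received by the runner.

1022 Hz

117 km/h = 32.5 m/s.
Only the source moves, toward the listener, so f' = f · v/(v − v_s).
f' = 922 × 331/(331 − 32.5) = 922 × 331/298.5 ≈ 1022 Hz.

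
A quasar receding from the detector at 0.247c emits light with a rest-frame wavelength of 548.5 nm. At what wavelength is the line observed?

Relativistic Doppler for wavelength: λ' = λ₀ · √((1 + β)/(1 − β)).
λ' = 548.5 × √(1.2470/0.7530) = 548.5 × 1.28687 ≈ 705.8 nm.

705.8 nm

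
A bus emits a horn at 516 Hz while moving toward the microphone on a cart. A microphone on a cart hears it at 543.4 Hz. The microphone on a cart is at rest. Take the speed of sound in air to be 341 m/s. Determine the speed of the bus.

17.2 m/s

f' = f · v/(v − v_s) ⇒ v_s = v · |1 − f/f'|.
v_s = 341 × |1 − 516/543.4| = 341 × 0.05042 ≈ 17.2 m/s.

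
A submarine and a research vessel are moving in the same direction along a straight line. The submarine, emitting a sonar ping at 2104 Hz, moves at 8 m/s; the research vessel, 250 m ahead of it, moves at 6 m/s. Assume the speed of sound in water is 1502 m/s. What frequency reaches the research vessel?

The research vessel is ahead, so the submarine is moving toward it while the research vessel is moving away from the submarine.
With source approaching and observer receding, f' = f · (v − v_o)/(v − v_s).
f' = 2104 × (1502 − 6)/(1502 − 8) = 2104 × 1496/1494 ≈ 2107 Hz.

2107 Hz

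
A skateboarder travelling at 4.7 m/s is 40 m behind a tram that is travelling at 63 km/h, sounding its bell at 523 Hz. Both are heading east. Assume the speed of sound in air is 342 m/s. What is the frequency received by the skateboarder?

504 Hz

63 km/h = 17.5 m/s.
The skateboarder is behind, so the tram is moving away from it while the skateboarder is moving toward the tram.
With source receding and observer approaching, f' = f · (v + v_o)/(v + v_s).
f' = 523 × (342 + 4.7)/(342 + 17.5) = 523 × 346.7/359.5 ≈ 504 Hz.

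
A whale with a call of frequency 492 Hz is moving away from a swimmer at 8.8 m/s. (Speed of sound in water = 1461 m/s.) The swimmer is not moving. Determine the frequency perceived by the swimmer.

489 Hz

Moving source, stationary observer: f' = f · v/(v + v_s) since the source is receding.
f' = 492 × 1461/(1461 + 8.8) = 492 × 1461/1470 ≈ 489 Hz.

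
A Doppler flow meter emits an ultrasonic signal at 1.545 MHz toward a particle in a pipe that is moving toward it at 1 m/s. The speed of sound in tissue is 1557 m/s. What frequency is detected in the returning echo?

At the particle in a pipe (a moving observer), f₁ = f₀ · (v + u)/v = 1.545 × 1558/1557 ≈ 1.5460 MHz.
The reflection then acts as a moving source: f₂ = f₁ · v/(v − u) ≈ 1.5470 MHz.

1.5470 MHz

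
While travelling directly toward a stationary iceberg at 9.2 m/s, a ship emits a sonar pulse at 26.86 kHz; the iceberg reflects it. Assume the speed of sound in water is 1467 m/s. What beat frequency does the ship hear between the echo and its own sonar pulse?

339 Hz

The iceberg receives the sound from a moving source: f₁ = f₀ · v/(v − v_e) = 26.86 × 1467/1457.8 ≈ 27.030 kHz.
On the return leg the ship is a moving observer: f₂ = f₁ · (v + v_e)/v = 27.030 × 1476.2/1467 ≈ 27.199 kHz.
Equivalently f₂ = f₀ · (v + v_e)/(v − v_e).
Beat against the emitted tone (with f₀ = 26860 Hz): |f₂ − f₀| = 2v_e·f₀/(v − v_e) = 2 × 9.2 × 26860/1457.8 ≈ 339 Hz.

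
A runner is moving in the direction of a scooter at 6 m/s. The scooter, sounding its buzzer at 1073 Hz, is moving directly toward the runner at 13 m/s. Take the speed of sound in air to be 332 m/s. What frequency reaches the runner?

Both move, so f' = f · (v + v_o)/(v − v_s).
f' = 1073 × (332 + 6)/(332 − 13) = 1073 × 338/319 ≈ 1137 Hz.

1137 Hz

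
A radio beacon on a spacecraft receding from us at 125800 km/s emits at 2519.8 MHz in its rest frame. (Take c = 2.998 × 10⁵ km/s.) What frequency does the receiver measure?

β = v/c = 125800/299800 = 0.4196.
Relativistic Doppler for frequency: f' = f₀ · √((1 − β)/(1 + β)).
f' = 2519.8 × √(0.5804/1.4196) = 2519.8 × 0.63940 ≈ 1611.2 MHz.

1611.2 MHz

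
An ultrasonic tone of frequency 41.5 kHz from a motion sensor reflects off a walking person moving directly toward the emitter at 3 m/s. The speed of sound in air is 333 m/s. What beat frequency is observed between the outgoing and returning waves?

755 Hz

At the walking person (a moving observer), f₁ = f₀ · (v + u)/v = 41.5 × 336/333 ≈ 41.874 kHz.
On reflection it acts as a source moving toward the stationary detector: f₂ = f₁ · v/(v − u) = 41.874 × 333/330 ≈ 42.255 kHz.
Equivalently f₂ = f₀ · (v + u)/(v − u).
Beat frequency (with f₀ = 41500 Hz): |f₂ − f₀| = 2u·f₀/(v − u) = 2 × 3 × 41500/330 ≈ 755 Hz.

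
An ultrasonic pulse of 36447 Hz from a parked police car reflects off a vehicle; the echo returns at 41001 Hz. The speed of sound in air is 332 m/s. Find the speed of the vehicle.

Double Doppler shift off a moving reflector: f₂ = f₀ · (v + u)/(v − u) (u > 0 toward emitter).
Rearranging, u = v · (f₂ − f₀)/(f₂ + f₀) = 332 × 4554/77448 ≈ 19.5 m/s.
So the vehicle is moving at 19.5 m/s toward the emitter.

19.5 m/s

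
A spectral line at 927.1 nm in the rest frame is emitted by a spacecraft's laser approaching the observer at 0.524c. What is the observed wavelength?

518.1 nm

Relativistic Doppler for wavelength: λ' = λ₀ · √((1 − β)/(1 + β)).
λ' = 927.1 × √(0.4760/1.5240) = 927.1 × 0.55887 ≈ 518.1 nm.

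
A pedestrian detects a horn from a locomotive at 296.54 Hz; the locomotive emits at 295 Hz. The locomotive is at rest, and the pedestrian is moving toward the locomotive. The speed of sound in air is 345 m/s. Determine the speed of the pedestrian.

f' = f · (v + v_o)/v ⇒ v_o = v · |f'/f − 1|.
v_o = 345 × |296.54/295 − 1| = 345 × 0.00522 ≈ 1.80 m/s.

1.80 m/s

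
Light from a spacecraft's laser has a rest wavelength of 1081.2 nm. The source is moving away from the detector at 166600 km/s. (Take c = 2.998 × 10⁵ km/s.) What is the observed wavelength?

2023.2 nm

β = v/c = 166600/299800 = 0.5557.
Relativistic Doppler for wavelength: λ' = λ₀ · √((1 + β)/(1 − β)).
λ' = 1081.2 × √(1.5557/0.4443) = 1081.2 × 1.87123 ≈ 2023.2 nm.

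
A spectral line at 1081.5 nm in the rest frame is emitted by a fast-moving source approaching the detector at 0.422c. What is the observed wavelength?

Relativistic Doppler for wavelength: λ' = λ₀ · √((1 − β)/(1 + β)).
λ' = 1081.5 × √(0.5780/1.4220) = 1081.5 × 0.63755 ≈ 689.5 nm.

689.5 nm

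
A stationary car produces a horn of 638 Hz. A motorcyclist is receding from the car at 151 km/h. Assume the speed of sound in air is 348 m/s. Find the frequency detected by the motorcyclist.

561 Hz

151 km/h = 41.94 m/s.
Only the observer moves, away from the source, so f' = f · (v − v_o)/v.
f' = 638 × (348 − 41.94)/348 = 638 × 306.06/348 ≈ 561 Hz.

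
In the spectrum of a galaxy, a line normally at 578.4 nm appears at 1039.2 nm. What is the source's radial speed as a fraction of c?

λ'/λ₀ = 1.7967 > 1 (redshift), so the source is receding.
λ'/λ₀ = √((1 + β)/(1 − β)) for a receding source ⇒ β = (r² − 1)/(r² + 1) with r = λ'/λ₀.
β = (3.2281 − 1)/(3.2281 + 1) ≈ 0.527.

0.527c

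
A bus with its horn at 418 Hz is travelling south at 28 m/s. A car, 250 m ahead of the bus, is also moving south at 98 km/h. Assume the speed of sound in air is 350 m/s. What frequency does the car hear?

419 Hz

98 km/h = 27.22 m/s.
The car is ahead, so the bus is moving toward it while the car is moving away from the bus.
General Doppler shift: f' = f · (v − v_o)/(v − v_s).
f' = 418 × (350 − 27.22)/(350 − 28) = 418 × 322.78/322 ≈ 419 Hz.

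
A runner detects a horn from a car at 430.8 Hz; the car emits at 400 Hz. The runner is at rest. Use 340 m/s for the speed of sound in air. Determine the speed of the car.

24.3 m/s

f' > f, so the car is approaching.
f' = f · v/(v − v_s) ⇒ v_s = v · |1 − f/f'|.
v_s = 340 × |1 − 400/430.8| = 340 × 0.07149 ≈ 24.3 m/s.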